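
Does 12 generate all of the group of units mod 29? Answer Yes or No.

No

φ(29) = 29 − 1 = 28 = 2^2 · 7.
An element g generates (Z/29Z)^× iff g^(28/q) ≢ 1 (mod 29) for each prime q ∈ {2, 7}.
12^14 ≡ 28 (mod 29)  [q = 2: ≢ 1 ✓]
12^4 ≡ 1 (mod 29)  [q = 7: ≡ 1 ✗]
Since 12^4 ≡ 1, the order of 12 divides 4 < 28, so 12 is not a primitive root.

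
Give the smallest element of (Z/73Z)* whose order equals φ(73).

5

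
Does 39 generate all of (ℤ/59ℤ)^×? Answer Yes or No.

Yes

φ(59) = 59 − 1 = 58 = 2 · 29.
39 is a primitive root mod 59 iff 39^(φ(59)/q) ≢ 1 for every prime q | φ(59), i.e. q ∈ {2, 29}.
39^29 ≡ 58 (mod 59)  [q = 2: ≢ 1 ✓]
39^2 ≡ 46 (mod 59)  [q = 29: ≢ 1 ✓]
Every test exponent gives a nontrivial residue, hence 39 generates the full group.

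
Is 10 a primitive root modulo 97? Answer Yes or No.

Yes

φ(97) = 97 − 1 = 96 = 2^5 · 3.
It suffices to check that the order of 10 is not a proper divisor of 96: compute 10^(96/q) for q ∈ {2, 3}.
10^48 ≡ 96 (mod 97)  [q = 2: ≢ 1 ✓]
10^32 ≡ 61 (mod 97)  [q = 3: ≢ 1 ✓]
All checks pass, so 10 has order 96 and is a primitive root modulo 97.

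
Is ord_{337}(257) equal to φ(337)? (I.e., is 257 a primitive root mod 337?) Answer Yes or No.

φ(337) = 337 − 1 = 336 = 2^4 · 3 · 7.
An element g generates (Z/337Z)^× iff g^(336/q) ≢ 1 (mod 337) for each prime q ∈ {2, 3, 7}.
257^168 ≡ 336 (mod 337)  [q = 2: ≢ 1 ✓]
257^112 ≡ 128 (mod 337)  [q = 3: ≢ 1 ✓]
257^48 ≡ 64 (mod 337)  [q = 7: ≢ 1 ✓]
Every test exponent gives a nontrivial residue, hence 257 generates the full group.

Yes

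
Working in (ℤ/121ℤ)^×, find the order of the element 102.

By Lagrange's theorem, ord_121(102) divides φ(121) = φ(11^2) = 11·(11−1) = 110 = 2 · 5 · 11.
Divisors of 110: 1, 2, 5, 10, 11, 22, 55, 110.
Test each divisor d:
102^1 ≡ 102 (mod 121)
102^2 ≡ 119 (mod 121)
102^5 ≡ 45 (mod 121)
102^10 ≡ 89 (mod 121)
102^11 ≡ 3 (mod 121)
102^22 ≡ 9 (mod 121)
102^55 ≡ 1 (mod 121) ✓
The smallest such exponent is 55, so the order of 102 is 55.

55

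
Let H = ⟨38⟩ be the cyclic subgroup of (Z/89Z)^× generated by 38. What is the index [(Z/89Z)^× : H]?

1

The order of 38 must divide φ(89) = 89 − 1 = 88 = 2^3 · 11.
Divisors of 88: 1, 2, 4, 8, 11, 22, 44, 88.
Test each divisor d:
38^1 ≡ 38 (mod 89)
38^2 ≡ 20 (mod 89)
38^4 ≡ 44 (mod 89)
38^8 ≡ 67 (mod 89)
38^11 ≡ 12 (mod 89)
38^22 ≡ 55 (mod 89)
38^44 ≡ 88 (mod 89)
38^88 ≡ 1 (mod 89) ✓
The order of 38 is 88, so the subgroup it generates has 88 elements.
[(Z/89Z)^× : ⟨38⟩] = 88/88 = 1.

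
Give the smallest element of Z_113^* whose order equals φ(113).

3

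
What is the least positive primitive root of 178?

φ(178) = φ(2)·φ(89) = 1·88 = 88 = 2^3 · 11.
Test candidates g = 2, 3, … against the prime factors q ∈ {2, 11} of φ(178): g is a generator iff g^(88/q) ≢ 1 for every such q.
g = 2: gcd(2, 178) = 2 > 1, not a unit — skip.
g = 3: 3^44 ≡ 177; 3^8 ≡ 153 — none is 1, so 3 is a primitive root.
The smallest primitive root modulo 178 is 3.

3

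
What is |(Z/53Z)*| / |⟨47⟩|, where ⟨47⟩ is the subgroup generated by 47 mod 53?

4

Since 47 ∈ (Z/53Z)^×, its order divides φ(53) = 53 − 1 = 52 = 2^2 · 13.
Divisors of 52: 1, 2, 4, 13, 26, 52.
Test each divisor d:
47^1 ≡ 47 (mod 53)
47^2 ≡ 36 (mod 53)
47^4 ≡ 24 (mod 53)
47^13 ≡ 1 (mod 53) ✓
Thus |⟨47⟩| = ord(47) = 13.
[(Z/53Z)^× : ⟨47⟩] = 52/13 = 4.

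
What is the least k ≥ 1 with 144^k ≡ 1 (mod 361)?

Since 144 ∈ (Z/361Z)^×, its order divides φ(361) = φ(19^2) = 19·(19−1) = 342 = 2 · 3^2 · 19.
Divisors of 342: 1, 2, 3, 6, 9, 18, 19, 38, 57, 114, 171, 342.
Compute 144^d (mod 361) for the divisors d until we hit 1:
144^1 ≡ 144
144^2 ≡ 159
144^3 ≡ 153
144^6 ≡ 305
144^9 ≡ 96
144^18 ≡ 191
144^19 ≡ 68
144^38 ≡ 292
144^57 ≡ 1
Therefore the multiplicative order of 144 modulo 361 is 57.

57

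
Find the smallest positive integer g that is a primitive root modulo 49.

3

φ(49) = φ(7^2) = 7·(7−1) = 42 = 2 · 3 · 7.
g is a primitive root iff g^(42/q) ≢ 1 (mod 49) for each prime q ∈ {2, 3, 7}.
g = 2: 2^21 ≡ 1 — hits 1, so not a primitive root.
g = 3: 3^21 ≡ 48; 3^14 ≡ 30; 3^6 ≡ 43 — none is 1, so 3 is a primitive root.
So 3 is the smallest generator of (Z/49Z)^×.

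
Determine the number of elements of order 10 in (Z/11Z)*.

φ(11) = 11 − 1 = 10 = 2 · 5.
(Z/11Z)^× is cyclic (|G| = 10); a cyclic group of order m has exactly φ(d) elements of each order d | m, and none otherwise.
10 = 2 · 5 divides 10, and φ(10) = 4.

4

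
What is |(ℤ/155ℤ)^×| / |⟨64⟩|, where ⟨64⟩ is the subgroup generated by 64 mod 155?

12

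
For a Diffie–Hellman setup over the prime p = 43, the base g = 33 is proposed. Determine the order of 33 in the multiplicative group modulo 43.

42

ord(33) | φ(43) = 43 − 1 = 42 = 2 · 3 · 7.
Divisors of 42: 1, 2, 3, 6, 7, 14, 21, 42.
Check 33^d mod 43 for each divisor in increasing order:
33^1 ≡ 33
33^2 ≡ 14
33^3 ≡ 32
33^6 ≡ 35
33^7 ≡ 37
33^14 ≡ 36
33^21 ≡ 42
33^42 ≡ 1
Therefore the multiplicative order of 33 modulo 43 is 42.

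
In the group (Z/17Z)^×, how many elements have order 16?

8

φ(17) = 17 − 1 = 16 = 2^4.
(Z/17Z)^× is cyclic (|G| = 16); a cyclic group of order m has exactly φ(d) elements of each order d | m, and none otherwise.
16 = 2^4 divides 16, and φ(16) = 8.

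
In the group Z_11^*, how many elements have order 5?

φ(11) = 11 − 1 = 10 = 2 · 5.
Since (Z/11Z)^× is cyclic of order 10, the number of elements of order d is φ(d) when d | 10 and 0 otherwise.
5 | 10, and φ(5) = 5 − 1 = 4.

4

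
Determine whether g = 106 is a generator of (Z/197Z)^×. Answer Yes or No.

Yes

φ(197) = 197 − 1 = 196 = 2^2 · 7^2.
Test 106^(196/q) mod 197 for each prime factor q of 196:
106^98 ≡ 196 (mod 197)  [q = 2: ≢ 1 ✓]
106^28 ≡ 191 (mod 197)  [q = 7: ≢ 1 ✓]
None equal 1, so ord_197(106) = 196: 106 is a primitive root.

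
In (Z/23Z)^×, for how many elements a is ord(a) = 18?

φ(23) = 23 − 1 = 22 = 2 · 11.
Since (Z/23Z)^× is cyclic of order 22, the number of elements of order d is φ(d) when d | 22 and 0 otherwise.
Since 18 ∤ 22, the count is 0.

0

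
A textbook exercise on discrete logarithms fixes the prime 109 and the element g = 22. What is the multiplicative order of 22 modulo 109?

Since 22 ∈ (Z/109Z)^×, its order divides φ(109) = 109 − 1 = 108 = 2^2 · 3^3.
Divisors of 108: 1, 2, 3, 4, 6, 9, 12, 18, 27, 36, 54, 108.
Test each divisor d:
22^1 ≡ 22 (mod 109)
22^2 ≡ 48 (mod 109)
22^3 ≡ 75 (mod 109)
22^4 ≡ 15 (mod 109)
22^6 ≡ 66 (mod 109)
22^9 ≡ 45 (mod 109)
22^12 ≡ 105 (mod 109)
22^18 ≡ 63 (mod 109)
22^27 ≡ 1 (mod 109) ✓
The smallest such exponent is 27, so the order of 22 is 27.

27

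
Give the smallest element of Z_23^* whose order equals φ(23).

5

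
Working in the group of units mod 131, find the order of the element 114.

By Lagrange's theorem, ord_131(114) divides φ(131) = 131 − 1 = 130 = 2 · 5 · 13.
Divisors of 130: 1, 2, 5, 10, 13, 26, 65, 130.
Check 114^d mod 131 for each divisor in increasing order:
114^1 ≡ 114 (mod 131)
114^2 ≡ 27 (mod 131)
114^5 ≡ 52 (mod 131)
114^10 ≡ 84 (mod 131)
114^13 ≡ 89 (mod 131)
114^26 ≡ 61 (mod 131)
114^65 ≡ 1 (mod 131) ✓
Hence ord(114) = 65.

65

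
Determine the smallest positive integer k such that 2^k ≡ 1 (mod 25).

Since 2 ∈ (Z/25Z)^×, its order divides φ(25) = φ(5^2) = 5·(5−1) = 20 = 2^2 · 5.
Divisors of 20: 1, 2, 4, 5, 10, 20.
Check 2^d mod 25 for each divisor in increasing order:
2^1 ≡ 2
2^2 ≡ 4
2^4 ≡ 16
2^5 ≡ 7
2^10 ≡ 24
2^20 ≡ 1
Hence ord(2) = 20.

20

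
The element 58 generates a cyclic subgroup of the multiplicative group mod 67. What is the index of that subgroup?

3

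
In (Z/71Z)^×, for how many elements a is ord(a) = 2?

1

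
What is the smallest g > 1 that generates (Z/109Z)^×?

φ(109) = 109 − 1 = 108 = 2^2 · 3^3.
Test candidates g = 2, 3, … against the prime factors q ∈ {2, 3} of φ(109): g is a generator iff g^(108/q) ≢ 1 for every such q.
g = 2: 2^54 ≡ 108; 2^36 ≡ 1 — hits 1, so not a primitive root.
g = 3: 3^54 ≡ 1 — hits 1, so not a primitive root.
g = 4: 4^54 ≡ 1 — hits 1, so not a primitive root.
g = 5: 5^54 ≡ 1 — hits 1, so not a primitive root.
g = 6: 6^54 ≡ 108; 6^36 ≡ 63 — none is 1, so 6 is a primitive root.
The smallest primitive root modulo 109 is 6.

6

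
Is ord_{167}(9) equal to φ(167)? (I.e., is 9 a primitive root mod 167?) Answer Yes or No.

φ(167) = 167 − 1 = 166 = 2 · 83.
An element g generates (Z/167Z)^× iff g^(166/q) ≢ 1 (mod 167) for each prime q ∈ {2, 83}.
9^83 ≡ 1 (mod 167)  [q = 2: ≡ 1 ✗]
9^2 ≡ 81 (mod 167)  [q = 83: ≢ 1 ✓]
9^83 ≡ 1 shows ord(9) | 83, strictly less than φ(167); not a primitive root.

No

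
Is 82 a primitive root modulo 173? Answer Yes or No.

Yes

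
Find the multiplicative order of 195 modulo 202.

100

By Lagrange's theorem, ord_202(195) divides φ(202) = φ(2)·φ(101) = 1·100 = 100 = 2^2 · 5^2.
Divisors of 100: 1, 2, 4, 5, 10, 20, 25, 50, 100.
Check 195^d mod 202 for each divisor in increasing order:
195^1 ≡ 195 (mod 202)
195^2 ≡ 49 (mod 202)
195^4 ≡ 179 (mod 202)
195^5 ≡ 161 (mod 202)
195^10 ≡ 65 (mod 202)
195^20 ≡ 185 (mod 202)
195^25 ≡ 91 (mod 202)
195^50 ≡ 201 (mod 202)
195^100 ≡ 1 (mod 202) ✓
So ord_202(195) = 100.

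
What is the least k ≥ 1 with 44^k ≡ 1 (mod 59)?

58

The order of 44 must divide φ(59) = 59 − 1 = 58 = 2 · 29.
Divisors of 58: 1, 2, 29, 58.
Check 44^d mod 59 for each divisor in increasing order:
44^1 ≡ 44 (mod 59)
44^2 ≡ 48 (mod 59)
44^29 ≡ 58 (mod 59)
44^58 ≡ 1 (mod 59) ✓
Hence ord(44) = 58.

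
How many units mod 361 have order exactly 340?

0

φ(361) = φ(19^2) = 19·(19−1) = 342 = 2 · 3^2 · 19.
(Z/361Z)^× is cyclic (|G| = 342); a cyclic group of order m has exactly φ(d) elements of each order d | m, and none otherwise.
Since 340 ∤ 342, the count is 0.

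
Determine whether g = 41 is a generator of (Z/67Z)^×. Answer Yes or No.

φ(67) = 67 − 1 = 66 = 2 · 3 · 11.
It suffices to check that the order of 41 is not a proper divisor of 66: compute 41^(66/q) for q ∈ {2, 3, 11}.
41^33 ≡ 66 (mod 67)  [q = 2: ≢ 1 ✓]
41^22 ≡ 29 (mod 67)  [q = 3: ≢ 1 ✓]
41^6 ≡ 15 (mod 67)  [q = 11: ≢ 1 ✓]
None equal 1, so ord_67(41) = 66: 41 is a primitive root.

Yes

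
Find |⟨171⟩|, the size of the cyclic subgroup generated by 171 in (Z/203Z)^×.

84

By Lagrange's theorem, ord_203(171) divides φ(203) = φ(7·29) = (7−1)·(29−1) = 6·28 = 168 = 2^3 · 3 · 7.
Divisors of 168: 1, 2, 3, 4, 6, 7, 8, 12, 14, 21, 24, 28, 42, 56, 84, 168.
Evaluate successive powers at the divisors of 168:
171^1 ≡ 171 (mod 203)
171^2 ≡ 9 (mod 203)
171^3 ≡ 118 (mod 203)
171^4 ≡ 81 (mod 203)
171^6 ≡ 120 (mod 203)
171^7 ≡ 17 (mod 203)
171^8 ≡ 65 (mod 203)
171^12 ≡ 190 (mod 203)
171^14 ≡ 86 (mod 203)
171^21 ≡ 41 (mod 203)
171^24 ≡ 169 (mod 203)
171^28 ≡ 88 (mod 203)
171^42 ≡ 57 (mod 203)
171^56 ≡ 30 (mod 203)
171^84 ≡ 1 (mod 203) ✓
So ord_203(171) = 84.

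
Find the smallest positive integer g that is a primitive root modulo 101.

2

φ(101) = 101 − 1 = 100 = 2^2 · 5^2.
g is a primitive root iff g^(100/q) ≢ 1 (mod 101) for each prime q ∈ {2, 5}.
g = 2: 2^50 ≡ 100; 2^20 ≡ 95 — none is 1, so 2 is a primitive root.
So 2 is the smallest generator of (Z/101Z)^×.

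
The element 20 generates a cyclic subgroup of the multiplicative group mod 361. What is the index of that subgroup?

The order of 20 must divide φ(361) = φ(19^2) = 19·(19−1) = 342 = 2 · 3^2 · 19.
Divisors of 342: 1, 2, 3, 6, 9, 18, 19, 38, 57, 114, 171, 342.
Test each divisor d:
20^1 ≡ 20 (mod 361)
20^2 ≡ 39 (mod 361)
20^3 ≡ 58 (mod 361)
20^6 ≡ 115 (mod 361)
20^9 ≡ 172 (mod 361)
20^18 ≡ 343 (mod 361)
20^19 ≡ 1 (mod 361) ✓
Thus |⟨20⟩| = ord(20) = 19.
[(Z/361Z)^× : ⟨20⟩] = 342/19 = 18.

18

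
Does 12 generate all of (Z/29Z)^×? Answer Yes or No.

No

φ(29) = 29 − 1 = 28 = 2^2 · 7.
12 is a primitive root mod 29 iff 12^(φ(29)/q) ≢ 1 for every prime q | φ(29), i.e. q ∈ {2, 7}.
12^14 ≡ 28 (mod 29)  [q = 2: ≢ 1 ✓]
12^4 ≡ 1 (mod 29)  [q = 7: ≡ 1 ✗]
12^4 ≡ 1 shows ord(12) | 4, strictly less than φ(29); not a primitive root.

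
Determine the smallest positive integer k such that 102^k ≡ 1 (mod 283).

94

ord(102) | φ(283) = 283 − 1 = 282 = 2 · 3 · 47.
Divisors of 282: 1, 2, 3, 6, 47, 94, 141, 282.
Test each divisor d:
102^1 ≡ 102
102^2 ≡ 216
102^3 ≡ 241
102^6 ≡ 66
102^47 ≡ 282
102^94 ≡ 1
Hence ord(102) = 94.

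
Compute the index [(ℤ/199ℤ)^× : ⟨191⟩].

By Lagrange's theorem, ord_199(191) divides φ(199) = 199 − 1 = 198 = 2 · 3^2 · 11.
Divisors of 198: 1, 2, 3, 6, 9, 11, 18, 22, 33, 66, 99, 198.
Test each divisor d:
191^1 ≡ 191 (mod 199)
191^2 ≡ 64 (mod 199)
191^3 ≡ 85 (mod 199)
191^6 ≡ 61 (mod 199)
191^9 ≡ 11 (mod 199)
191^11 ≡ 107 (mod 199)
191^18 ≡ 121 (mod 199)
191^22 ≡ 106 (mod 199)
191^33 ≡ 198 (mod 199)
191^66 ≡ 1 (mod 199) ✓
Thus |⟨191⟩| = ord(191) = 66.
[(Z/199Z)^× : ⟨191⟩] = 198/66 = 3.

3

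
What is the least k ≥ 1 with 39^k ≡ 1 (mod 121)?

Since 39 ∈ (Z/121Z)^×, its order divides φ(121) = φ(11^2) = 11·(11−1) = 110 = 2 · 5 · 11.
Divisors of 110: 1, 2, 5, 10, 11, 22, 55, 110.
Test each divisor d:
39^1 ≡ 39 (mod 121)
39^2 ≡ 69 (mod 121)
39^5 ≡ 65 (mod 121)
39^10 ≡ 111 (mod 121)
39^11 ≡ 94 (mod 121)
39^22 ≡ 3 (mod 121)
39^55 ≡ 120 (mod 121)
39^110 ≡ 1 (mod 121) ✓
The smallest such exponent is 110, so the order of 39 is 110.

110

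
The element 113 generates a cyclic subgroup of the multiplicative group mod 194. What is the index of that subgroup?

Since 113 ∈ (Z/194Z)^×, its order divides φ(194) = φ(2)·φ(97) = 1·96 = 96 = 2^5 · 3.
Divisors of 96: 1, 2, 3, 4, 6, 8, 12, 16, 24, 32, 48, 96.
Test each divisor d:
113^1 ≡ 113 (mod 194)
113^2 ≡ 159 (mod 194)
113^3 ≡ 119 (mod 194)
113^4 ≡ 61 (mod 194)
113^6 ≡ 193 (mod 194)
113^8 ≡ 35 (mod 194)
113^12 ≡ 1 (mod 194) ✓
Thus |⟨113⟩| = ord(113) = 12.
The index is φ(194) / ord(113) = 96 / 12 = 8.

8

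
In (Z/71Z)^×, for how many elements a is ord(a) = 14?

6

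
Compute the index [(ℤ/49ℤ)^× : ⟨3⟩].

1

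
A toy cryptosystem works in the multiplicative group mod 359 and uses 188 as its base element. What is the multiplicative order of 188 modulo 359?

179

ord(188) | φ(359) = 359 − 1 = 358 = 2 · 179.
Divisors of 358: 1, 2, 179, 358.
Compute 188^d (mod 359) for the divisors d until we hit 1:
188^1 ≡ 188
188^2 ≡ 162
188^179 ≡ 1
Hence ord(188) = 179.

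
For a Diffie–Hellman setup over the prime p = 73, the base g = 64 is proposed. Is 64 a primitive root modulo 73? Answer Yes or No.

No

φ(73) = 73 − 1 = 72 = 2^3 · 3^2.
It suffices to check that the order of 64 is not a proper divisor of 72: compute 64^(72/q) for q ∈ {2, 3}.
64^36 ≡ 1 (mod 73)  [q = 2: ≡ 1 ✗]
64^24 ≡ 1 (mod 73)  [q = 3: ≡ 1 ✗]
The check at q = 2 fails, so 64 generates a proper subgroup.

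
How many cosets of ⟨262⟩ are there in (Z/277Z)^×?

Since 262 ∈ (Z/277Z)^×, its order divides φ(277) = 277 − 1 = 276 = 2^2 · 3 · 23.
Divisors of 276: 1, 2, 3, 4, 6, 12, 23, 46, 69, 92, 138, 276.
Compute 262^d (mod 277) for the divisors d until we hit 1:
262^1 ≡ 262 (mod 277)
262^2 ≡ 225 (mod 277)
262^3 ≡ 226 (mod 277)
262^4 ≡ 211 (mod 277)
262^6 ≡ 108 (mod 277)
262^12 ≡ 30 (mod 277)
262^23 ≡ 217 (mod 277)
262^46 ≡ 276 (mod 277)
262^69 ≡ 60 (mod 277)
262^92 ≡ 1 (mod 277) ✓
Thus |⟨262⟩| = ord(262) = 92.
Index = |(Z/277Z)^×| / |⟨262⟩| = 276 / 92 = 3.

3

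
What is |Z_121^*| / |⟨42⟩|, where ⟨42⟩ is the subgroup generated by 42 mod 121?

2

ord(42) | φ(121) = φ(11^2) = 11·(11−1) = 110 = 2 · 5 · 11.
Divisors of 110: 1, 2, 5, 10, 11, 22, 55, 110.
Evaluate successive powers at the divisors of 110:
42^1 ≡ 42 (mod 121)
42^2 ≡ 70 (mod 121)
42^5 ≡ 100 (mod 121)
42^10 ≡ 78 (mod 121)
42^11 ≡ 9 (mod 121)
42^22 ≡ 81 (mod 121)
42^55 ≡ 1 (mod 121) ✓
So ord_121(42) = 55, hence |⟨42⟩| = 55.
Index = |(Z/121Z)^×| / |⟨42⟩| = 110 / 55 = 2.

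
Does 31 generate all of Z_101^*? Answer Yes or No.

φ(101) = 101 − 1 = 100 = 2^2 · 5^2.
Test 31^(100/q) mod 101 for each prime factor q of 100:
31^50 ≡ 1 (mod 101)  [q = 2: ≡ 1 ✗]
31^20 ≡ 84 (mod 101)  [q = 5: ≢ 1 ✓]
The check at q = 2 fails, so 31 generates a proper subgroup.

No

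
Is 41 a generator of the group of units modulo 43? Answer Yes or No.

No

φ(43) = 43 − 1 = 42 = 2 · 3 · 7.
41 is a primitive root mod 43 iff 41^(φ(43)/q) ≢ 1 for every prime q | φ(43), i.e. q ∈ {2, 3, 7}.
41^21 ≡ 1 (mod 43)  [q = 2: ≡ 1 ✗]
41^14 ≡ 1 (mod 43)  [q = 3: ≡ 1 ✗]
41^6 ≡ 21 (mod 43)  [q = 7: ≢ 1 ✓]
Since 41^21 ≡ 1, the order of 41 divides 21 < 42, so 41 is not a primitive root.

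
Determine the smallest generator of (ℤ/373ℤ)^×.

φ(373) = 373 − 1 = 372 = 2^2 · 3 · 31.
g is a primitive root iff g^(372/q) ≢ 1 (mod 373) for each prime q ∈ {2, 3, 31}.
g = 2: 2^186 ≡ 372; 2^124 ≡ 284; 2^12 ≡ 366 — none is 1, so 2 is a primitive root.
Hence the least primitive root of 373 is 2.

2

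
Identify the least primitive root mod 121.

φ(121) = φ(11^2) = 11·(11−1) = 110 = 2 · 5 · 11.
Test candidates g = 2, 3, … against the prime factors q ∈ {2, 5, 11} of φ(121): g is a generator iff g^(110/q) ≢ 1 for every such q.
g = 2: 2^55 ≡ 120; 2^22 ≡ 81; 2^10 ≡ 56 — none is 1, so 2 is a primitive root.
So 2 is the smallest generator of (Z/121Z)^×.

2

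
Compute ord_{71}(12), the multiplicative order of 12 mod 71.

35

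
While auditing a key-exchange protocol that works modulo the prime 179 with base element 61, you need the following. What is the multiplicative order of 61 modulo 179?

89

ord(61) | φ(179) = 179 − 1 = 178 = 2 · 89.
Divisors of 178: 1, 2, 89, 178.
Compute 61^d (mod 179) for the divisors d until we hit 1:
61^1 ≡ 61 (mod 179)
61^2 ≡ 141 (mod 179)
61^89 ≡ 1 (mod 179) ✓
Therefore the multiplicative order of 61 modulo 179 is 89.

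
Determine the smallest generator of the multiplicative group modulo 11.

2

φ(11) = 11 − 1 = 10 = 2 · 5.
Test candidates g = 2, 3, … against the prime factors q ∈ {2, 5} of φ(11): g is a generator iff g^(10/q) ≢ 1 for every such q.
g = 2: 2^5 ≡ 10; 2^2 ≡ 4 — none is 1, so 2 is a primitive root.
Hence the least primitive root of 11 is 2.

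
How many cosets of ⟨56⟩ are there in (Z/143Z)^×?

20

ord(56) | φ(143) = φ(11·13) = (11−1)·(13−1) = 10·12 = 120 = 2^3 · 3 · 5.
Divisors of 120: 1, 2, 3, 4, 5, 6, 8, 10, 12, 15, 20, 24, 30, 40, 60, 120.
Test each divisor d:
56^1 ≡ 56
56^2 ≡ 133
56^3 ≡ 12
56^4 ≡ 100
56^5 ≡ 23
56^6 ≡ 1
So ord_143(56) = 6, hence |⟨56⟩| = 6.
The index is φ(143) / ord(56) = 120 / 6 = 20.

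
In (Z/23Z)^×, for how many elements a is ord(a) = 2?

1

φ(23) = 23 − 1 = 22 = 2 · 11.
In a cyclic group of order 22, there are φ(d) elements of order d for each divisor d of 22, and zero for non-divisors.
2 | 22, and φ(2) = 2 − 1 = 1.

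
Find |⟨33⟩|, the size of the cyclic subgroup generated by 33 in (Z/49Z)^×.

ord(33) | φ(49) = φ(7^2) = 7·(7−1) = 42 = 2 · 3 · 7.
Divisors of 42: 1, 2, 3, 6, 7, 14, 21, 42.
Evaluate successive powers at the divisors of 42:
33^1 ≡ 33
33^2 ≡ 11
33^3 ≡ 20
33^6 ≡ 8
33^7 ≡ 19
33^14 ≡ 18
33^21 ≡ 48
33^42 ≡ 1
The smallest such exponent is 42, so the order of 33 is 42.

42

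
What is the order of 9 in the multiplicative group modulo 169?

The order of 9 must divide φ(169) = φ(13^2) = 13·(13−1) = 156 = 2^2 · 3 · 13.
Divisors of 156: 1, 2, 3, 4, 6, 12, 13, 26, 39, 52, 78, 156.
Evaluate successive powers at the divisors of 156:
9^1 ≡ 9
9^2 ≡ 81
9^3 ≡ 53
9^4 ≡ 139
9^6 ≡ 105
9^12 ≡ 40
9^13 ≡ 22
9^26 ≡ 146
9^39 ≡ 1
The smallest such exponent is 39, so the order of 9 is 39.

39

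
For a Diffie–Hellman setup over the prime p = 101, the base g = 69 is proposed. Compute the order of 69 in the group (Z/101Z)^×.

20

By Lagrange's theorem, ord_101(69) divides φ(101) = 101 − 1 = 100 = 2^2 · 5^2.
Divisors of 100: 1, 2, 4, 5, 10, 20, 25, 50, 100.
Test each divisor d:
69^1 ≡ 69 (mod 101)
69^2 ≡ 14 (mod 101)
69^4 ≡ 95 (mod 101)
69^5 ≡ 91 (mod 101)
69^10 ≡ 100 (mod 101)
69^20 ≡ 1 (mod 101) ✓
Therefore the multiplicative order of 69 modulo 101 is 20.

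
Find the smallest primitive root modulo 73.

φ(73) = 73 − 1 = 72 = 2^3 · 3^2.
Test candidates g = 2, 3, … against the prime factors q ∈ {2, 3} of φ(73): g is a generator iff g^(72/q) ≢ 1 for every such q.
g = 2: 2^36 ≡ 1 — hits 1, so not a primitive root.
g = 3: 3^36 ≡ 1 — hits 1, so not a primitive root.
g = 4: 4^36 ≡ 1 — hits 1, so not a primitive root.
g = 5: 5^36 ≡ 72; 5^24 ≡ 8 — none is 1, so 5 is a primitive root.
Hence the least primitive root of 73 is 5.

5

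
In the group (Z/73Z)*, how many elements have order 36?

φ(73) = 73 − 1 = 72 = 2^3 · 3^2.
Since (Z/73Z)^× is cyclic of order 72, the number of elements of order d is φ(d) when d | 72 and 0 otherwise.
36 = 2^2 · 3^2 divides 72, and φ(36) = 12.

12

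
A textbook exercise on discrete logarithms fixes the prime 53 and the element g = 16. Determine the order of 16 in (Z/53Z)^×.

13

By Lagrange's theorem, ord_53(16) divides φ(53) = 53 − 1 = 52 = 2^2 · 13.
Divisors of 52: 1, 2, 4, 13, 26, 52.
Compute 16^d (mod 53) for the divisors d until we hit 1:
16^1 ≡ 16 (mod 53)
16^2 ≡ 44 (mod 53)
16^4 ≡ 28 (mod 53)
16^13 ≡ 1 (mod 53) ✓
The smallest such exponent is 13, so the order of 16 is 13.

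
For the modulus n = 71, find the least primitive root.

7

φ(71) = 71 − 1 = 70 = 2 · 5 · 7.
Test candidates g = 2, 3, … against the prime factors q ∈ {2, 5, 7} of φ(71): g is a generator iff g^(70/q) ≢ 1 for every such q.
g = 2: 2^35 ≡ 1 — hits 1, so not a primitive root.
g = 3: 3^35 ≡ 1 — hits 1, so not a primitive root.
g = 4: 4^35 ≡ 1 — hits 1, so not a primitive root.
g = 5: 5^35 ≡ 1 — hits 1, so not a primitive root.
g = 6: 6^35 ≡ 1 — hits 1, so not a primitive root.
g = 7: 7^35 ≡ 70; 7^14 ≡ 54; 7^10 ≡ 45 — none is 1, so 7 is a primitive root.
So 7 is the smallest generator of (Z/71Z)^×.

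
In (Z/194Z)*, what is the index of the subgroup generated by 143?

3

The order of 143 must divide φ(194) = φ(2)·φ(97) = 1·96 = 96 = 2^5 · 3.
Divisors of 96: 1, 2, 3, 4, 6, 8, 12, 16, 24, 32, 48, 96.
Evaluate successive powers at the divisors of 96:
143^1 ≡ 143 (mod 194)
143^2 ≡ 79 (mod 194)
143^3 ≡ 45 (mod 194)
143^4 ≡ 33 (mod 194)
143^6 ≡ 85 (mod 194)
143^8 ≡ 119 (mod 194)
143^12 ≡ 47 (mod 194)
143^16 ≡ 193 (mod 194)
143^24 ≡ 75 (mod 194)
143^32 ≡ 1 (mod 194) ✓
Thus |⟨143⟩| = ord(143) = 32.
Index = |(Z/194Z)^×| / |⟨143⟩| = 96 / 32 = 3.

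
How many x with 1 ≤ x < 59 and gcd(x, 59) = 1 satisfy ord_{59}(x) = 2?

1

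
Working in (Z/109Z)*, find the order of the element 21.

27

By Lagrange's theorem, ord_109(21) divides φ(109) = 109 − 1 = 108 = 2^2 · 3^3.
Divisors of 108: 1, 2, 3, 4, 6, 9, 12, 18, 27, 36, 54, 108.
Check 21^d mod 109 for each divisor in increasing order:
21^1 ≡ 21 (mod 109)
21^2 ≡ 5 (mod 109)
21^3 ≡ 105 (mod 109)
21^4 ≡ 25 (mod 109)
21^6 ≡ 16 (mod 109)
21^9 ≡ 45 (mod 109)
21^12 ≡ 38 (mod 109)
21^18 ≡ 63 (mod 109)
21^27 ≡ 1 (mod 109) ✓
The smallest such exponent is 27, so the order of 21 is 27.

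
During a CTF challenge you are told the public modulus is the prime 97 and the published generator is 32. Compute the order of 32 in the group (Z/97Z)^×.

48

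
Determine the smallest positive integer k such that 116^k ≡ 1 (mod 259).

Since 116 ∈ (Z/259Z)^×, its order divides φ(259) = φ(7·37) = (7−1)·(37−1) = 6·36 = 216 = 2^3 · 3^3.
Divisors of 216: 1, 2, 3, 4, 6, 8, 9, 12, 18, 24, 27, 36, 54, 72, 108, 216.
Test each divisor d:
116^1 ≡ 116 (mod 259)
116^2 ≡ 247 (mod 259)
116^3 ≡ 162 (mod 259)
116^4 ≡ 144 (mod 259)
116^6 ≡ 85 (mod 259)
116^8 ≡ 16 (mod 259)
116^9 ≡ 43 (mod 259)
116^12 ≡ 232 (mod 259)
116^18 ≡ 36 (mod 259)
116^24 ≡ 211 (mod 259)
116^27 ≡ 253 (mod 259)
116^36 ≡ 1 (mod 259) ✓
So ord_259(116) = 36.

36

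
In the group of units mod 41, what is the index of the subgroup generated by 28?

1

By Lagrange's theorem, ord_41(28) divides φ(41) = 41 − 1 = 40 = 2^3 · 5.
Divisors of 40: 1, 2, 4, 5, 8, 10, 20, 40.
Check 28^d mod 41 for each divisor in increasing order:
28^1 ≡ 28 (mod 41)
28^2 ≡ 5 (mod 41)
28^4 ≡ 25 (mod 41)
28^5 ≡ 3 (mod 41)
28^8 ≡ 10 (mod 41)
28^10 ≡ 9 (mod 41)
28^20 ≡ 40 (mod 41)
28^40 ≡ 1 (mod 41) ✓
So ord_41(28) = 40, hence |⟨28⟩| = 40.
[(Z/41Z)^× : ⟨28⟩] = 40/40 = 1.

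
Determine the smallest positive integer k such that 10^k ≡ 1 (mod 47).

46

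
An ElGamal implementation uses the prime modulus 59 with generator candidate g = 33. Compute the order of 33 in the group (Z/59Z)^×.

58

The order of 33 must divide φ(59) = 59 − 1 = 58 = 2 · 29.
Divisors of 58: 1, 2, 29, 58.
Test each divisor d:
33^1 ≡ 33
33^2 ≡ 27
33^29 ≡ 58
33^58 ≡ 1
The smallest such exponent is 58, so the order of 33 is 58.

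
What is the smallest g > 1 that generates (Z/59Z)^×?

2

φ(59) = 59 − 1 = 58 = 2 · 29.
g is a primitive root iff g^(58/q) ≢ 1 (mod 59) for each prime q ∈ {2, 29}.
g = 2: 2^29 ≡ 58; 2^2 ≡ 4 — none is 1, so 2 is a primitive root.
Hence the least primitive root of 59 is 2.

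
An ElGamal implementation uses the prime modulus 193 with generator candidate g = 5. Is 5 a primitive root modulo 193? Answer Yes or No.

φ(193) = 193 − 1 = 192 = 2^6 · 3.
It suffices to check that the order of 5 is not a proper divisor of 192: compute 5^(192/q) for q ∈ {2, 3}.
5^96 ≡ 192 (mod 193)  [q = 2: ≢ 1 ✓]
5^64 ≡ 84 (mod 193)  [q = 3: ≢ 1 ✓]
None equal 1, so ord_193(5) = 192: 5 is a primitive root.

Yes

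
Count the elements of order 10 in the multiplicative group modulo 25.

4

φ(25) = φ(5^2) = 5·(5−1) = 20 = 2^2 · 5.
Since (Z/25Z)^× is cyclic of order 20, the number of elements of order d is φ(d) when d | 20 and 0 otherwise.
10 = 2 · 5 divides 20, and φ(10) = 4.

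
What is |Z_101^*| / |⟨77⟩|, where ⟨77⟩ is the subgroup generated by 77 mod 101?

By Lagrange's theorem, ord_101(77) divides φ(101) = 101 − 1 = 100 = 2^2 · 5^2.
Divisors of 100: 1, 2, 4, 5, 10, 20, 25, 50, 100.
Evaluate successive powers at the divisors of 100:
77^1 ≡ 77 (mod 101)
77^2 ≡ 71 (mod 101)
77^4 ≡ 92 (mod 101)
77^5 ≡ 14 (mod 101)
77^10 ≡ 95 (mod 101)
77^20 ≡ 36 (mod 101)
77^25 ≡ 100 (mod 101)
77^50 ≡ 1 (mod 101) ✓
So ord_101(77) = 50, hence |⟨77⟩| = 50.
Index = |(Z/101Z)^×| / |⟨77⟩| = 100 / 50 = 2.

2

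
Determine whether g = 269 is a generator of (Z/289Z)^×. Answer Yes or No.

φ(289) = φ(17^2) = 17·(17−1) = 272 = 2^4 · 17.
It suffices to check that the order of 269 is not a proper divisor of 272: compute 269^(272/q) for q ∈ {2, 17}.
269^136 ≡ 288 (mod 289)  [q = 2: ≢ 1 ✓]
269^16 ≡ 69 (mod 289)  [q = 17: ≢ 1 ✓]
None equal 1, so ord_289(269) = 272: 269 is a primitive root.

Yes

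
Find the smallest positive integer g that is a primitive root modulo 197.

2

φ(197) = 197 − 1 = 196 = 2^2 · 7^2.
Test candidates g = 2, 3, … against the prime factors q ∈ {2, 7} of φ(197): g is a generator iff g^(196/q) ≢ 1 for every such q.
g = 2: 2^98 ≡ 196; 2^28 ≡ 104 — none is 1, so 2 is a primitive root.
The smallest primitive root modulo 197 is 2.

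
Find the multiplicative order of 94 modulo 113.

The order of 94 must divide φ(113) = 113 − 1 = 112 = 2^4 · 7.
Divisors of 112: 1, 2, 4, 7, 8, 14, 16, 28, 56, 112.
Test each divisor d:
94^1 ≡ 94 (mod 113)
94^2 ≡ 22 (mod 113)
94^4 ≡ 32 (mod 113)
94^7 ≡ 71 (mod 113)
94^8 ≡ 7 (mod 113)
94^14 ≡ 69 (mod 113)
94^16 ≡ 49 (mod 113)
94^28 ≡ 15 (mod 113)
94^56 ≡ 112 (mod 113)
94^112 ≡ 1 (mod 113) ✓
The smallest such exponent is 112, so the order of 94 is 112.

112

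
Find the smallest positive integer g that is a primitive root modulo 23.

φ(23) = 23 − 1 = 22 = 2 · 11.
g is a primitive root iff g^(22/q) ≢ 1 (mod 23) for each prime q ∈ {2, 11}.
g = 2: 2^11 ≡ 1 — hits 1, so not a primitive root.
g = 3: 3^11 ≡ 1 — hits 1, so not a primitive root.
g = 4: 4^11 ≡ 1 — hits 1, so not a primitive root.
g = 5: 5^11 ≡ 22; 5^2 ≡ 2 — none is 1, so 5 is a primitive root.
Hence the least primitive root of 23 is 5.

5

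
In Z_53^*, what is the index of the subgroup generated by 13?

Since 13 ∈ (Z/53Z)^×, its order divides φ(53) = 53 − 1 = 52 = 2^2 · 13.
Divisors of 52: 1, 2, 4, 13, 26, 52.
Check 13^d mod 53 for each divisor in increasing order:
13^1 ≡ 13
13^2 ≡ 10
13^4 ≡ 47
13^13 ≡ 1
The order of 13 is 13, so the subgroup it generates has 13 elements.
[(Z/53Z)^× : ⟨13⟩] = 52/13 = 4.

4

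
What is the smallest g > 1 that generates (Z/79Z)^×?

φ(79) = 79 − 1 = 78 = 2 · 3 · 13.
Test candidates g = 2, 3, … against the prime factors q ∈ {2, 3, 13} of φ(79): g is a generator iff g^(78/q) ≢ 1 for every such q.
g = 2: 2^39 ≡ 1 — hits 1, so not a primitive root.
g = 3: 3^39 ≡ 78; 3^26 ≡ 23; 3^6 ≡ 18 — none is 1, so 3 is a primitive root.
Hence the least primitive root of 79 is 3.

3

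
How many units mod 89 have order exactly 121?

φ(89) = 89 − 1 = 88 = 2^3 · 11.
In a cyclic group of order 88, there are φ(d) elements of order d for each divisor d of 88, and zero for non-divisors.
Since 121 ∤ 88, the count is 0.

0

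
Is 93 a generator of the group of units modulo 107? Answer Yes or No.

Yes

φ(107) = 107 − 1 = 106 = 2 · 53.
It suffices to check that the order of 93 is not a proper divisor of 106: compute 93^(106/q) for q ∈ {2, 53}.
93^53 ≡ 106 (mod 107)  [q = 2: ≢ 1 ✓]
93^2 ≡ 89 (mod 107)  [q = 53: ≢ 1 ✓]
Every test exponent gives a nontrivial residue, hence 93 generates the full group.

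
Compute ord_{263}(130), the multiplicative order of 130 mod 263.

Since 130 ∈ (Z/263Z)^×, its order divides φ(263) = 263 − 1 = 262 = 2 · 131.
Divisors of 262: 1, 2, 131, 262.
Evaluate successive powers at the divisors of 262:
130^1 ≡ 130 (mod 263)
130^2 ≡ 68 (mod 263)
130^131 ≡ 262 (mod 263)
130^262 ≡ 1 (mod 263) ✓
The smallest such exponent is 262, so the order of 130 is 262.

262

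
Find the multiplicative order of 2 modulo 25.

20

By Lagrange's theorem, ord_25(2) divides φ(25) = φ(5^2) = 5·(5−1) = 20 = 2^2 · 5.
Divisors of 20: 1, 2, 4, 5, 10, 20.
Compute 2^d (mod 25) for the divisors d until we hit 1:
2^1 ≡ 2 (mod 25)
2^2 ≡ 4 (mod 25)
2^4 ≡ 16 (mod 25)
2^5 ≡ 7 (mod 25)
2^10 ≡ 24 (mod 25)
2^20 ≡ 1 (mod 25) ✓
So ord_25(2) = 20.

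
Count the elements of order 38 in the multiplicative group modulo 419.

φ(419) = 419 − 1 = 418 = 2 · 11 · 19.
(Z/419Z)^× is cyclic (|G| = 418); a cyclic group of order m has exactly φ(d) elements of each order d | m, and none otherwise.
38 = 2 · 19 divides 418, and φ(38) = 18.

18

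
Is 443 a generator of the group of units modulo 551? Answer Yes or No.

551 = 19 · 29 is a product of two distinct odd primes, so (Z/551Z)^× ≅ (Z/19Z)^× × (Z/29Z)^× is not cyclic.
No primitive root modulo 551 exists; in particular 443 is not one.

No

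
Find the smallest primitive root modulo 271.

φ(271) = 271 − 1 = 270 = 2 · 3^3 · 5.
Test candidates g = 2, 3, … against the prime factors q ∈ {2, 3, 5} of φ(271): g is a generator iff g^(270/q) ≢ 1 for every such q.
g = 2: 2^135 ≡ 1 — hits 1, so not a primitive root.
g = 3: 3^135 ≡ 270; 3^90 ≡ 1 — hits 1, so not a primitive root.
g = 4: 4^135 ≡ 1 — hits 1, so not a primitive root.
g = 5: 5^135 ≡ 1 — hits 1, so not a primitive root.
g = 6: 6^135 ≡ 270; 6^90 ≡ 242; 6^54 ≡ 10 — none is 1, so 6 is a primitive root.
Hence the least primitive root of 271 is 6.

6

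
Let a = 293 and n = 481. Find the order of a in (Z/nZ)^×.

36

Since 293 ∈ (Z/481Z)^×, its order divides φ(481) = φ(13·37) = (13−1)·(37−1) = 12·36 = 432 = 2^4 · 3^3.
Divisors of 432: 1, 2, 3, 4, 6, 8, 9, 12, 16, 18, 24, 27, 36, 48, 54, 72, 108, 144, 216, 432.
Evaluate successive powers at the divisors of 432:
293^1 ≡ 293 (mod 481)
293^2 ≡ 231 (mod 481)
293^3 ≡ 343 (mod 481)
293^4 ≡ 451 (mod 481)
293^6 ≡ 285 (mod 481)
293^8 ≡ 419 (mod 481)
293^9 ≡ 112 (mod 481)
293^12 ≡ 417 (mod 481)
293^16 ≡ 477 (mod 481)
293^18 ≡ 38 (mod 481)
293^24 ≡ 248 (mod 481)
293^27 ≡ 408 (mod 481)
293^36 ≡ 1 (mod 481) ✓
So ord_481(293) = 36.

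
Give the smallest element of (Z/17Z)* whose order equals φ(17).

φ(17) = 17 − 1 = 16 = 2^4.
g is a primitive root iff g^(16/q) ≢ 1 (mod 17) for each prime q ∈ {2}.
g = 2: 2^8 ≡ 1 — hits 1, so not a primitive root.
g = 3: 3^8 ≡ 16 — none is 1, so 3 is a primitive root.
The smallest primitive root modulo 17 is 3.

3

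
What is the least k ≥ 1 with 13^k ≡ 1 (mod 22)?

Since 13 ∈ (Z/22Z)^×, its order divides φ(22) = φ(2)·φ(11) = 1·10 = 10 = 2 · 5.
Divisors of 10: 1, 2, 5, 10.
Check 13^d mod 22 for each divisor in increasing order:
13^1 ≡ 13 (mod 22)
13^2 ≡ 15 (mod 22)
13^5 ≡ 21 (mod 22)
13^10 ≡ 1 (mod 22) ✓
Therefore the multiplicative order of 13 modulo 22 is 10.

10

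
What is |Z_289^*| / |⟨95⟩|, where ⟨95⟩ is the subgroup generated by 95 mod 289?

1

By Lagrange's theorem, ord_289(95) divides φ(289) = φ(17^2) = 17·(17−1) = 272 = 2^4 · 17.
Divisors of 272: 1, 2, 4, 8, 16, 17, 34, 68, 136, 272.
Test each divisor d:
95^1 ≡ 95
95^2 ≡ 66
95^4 ≡ 21
95^8 ≡ 152
95^16 ≡ 273
95^17 ≡ 214
95^34 ≡ 134
95^68 ≡ 38
95^136 ≡ 288
95^272 ≡ 1
The order of 95 is 272, so the subgroup it generates has 272 elements.
[(Z/289Z)^× : ⟨95⟩] = 272/272 = 1.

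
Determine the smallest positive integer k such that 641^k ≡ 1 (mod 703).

18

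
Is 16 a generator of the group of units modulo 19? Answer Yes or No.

No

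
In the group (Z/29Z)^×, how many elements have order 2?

1

φ(29) = 29 − 1 = 28 = 2^2 · 7.
In a cyclic group of order 28, there are φ(d) elements of order d for each divisor d of 28, and zero for non-divisors.
2 | 28, and φ(2) = 2 − 1 = 1.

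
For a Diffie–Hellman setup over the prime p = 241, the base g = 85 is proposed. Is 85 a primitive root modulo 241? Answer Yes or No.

No

φ(241) = 241 − 1 = 240 = 2^4 · 3 · 5.
An element g generates (Z/241Z)^× iff g^(240/q) ≢ 1 (mod 241) for each prime q ∈ {2, 3, 5}.
85^120 ≡ 240 (mod 241)  [q = 2: ≢ 1 ✓]
85^80 ≡ 1 (mod 241)  [q = 3: ≡ 1 ✗]
85^48 ≡ 98 (mod 241)  [q = 5: ≢ 1 ✓]
85^80 ≡ 1 shows ord(85) | 80, strictly less than φ(241); not a primitive root.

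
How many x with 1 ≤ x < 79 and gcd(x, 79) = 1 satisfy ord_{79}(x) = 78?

φ(79) = 79 − 1 = 78 = 2 · 3 · 13.
Since (Z/79Z)^× is cyclic of order 78, the number of elements of order d is φ(d) when d | 78 and 0 otherwise.
78 = 2 · 3 · 13 divides 78, and φ(78) = 24.

24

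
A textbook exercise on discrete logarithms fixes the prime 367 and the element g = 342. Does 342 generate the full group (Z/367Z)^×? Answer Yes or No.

No

φ(367) = 367 − 1 = 366 = 2 · 3 · 61.
It suffices to check that the order of 342 is not a proper divisor of 366: compute 342^(366/q) for q ∈ {2, 3, 61}.
342^183 ≡ 366 (mod 367)  [q = 2: ≢ 1 ✓]
342^122 ≡ 1 (mod 367)  [q = 3: ≡ 1 ✗]
342^6 ≡ 114 (mod 367)  [q = 61: ≢ 1 ✓]
342^122 ≡ 1 shows ord(342) | 122, strictly less than φ(367); not a primitive root.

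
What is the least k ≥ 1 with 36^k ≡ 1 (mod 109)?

The order of 36 must divide φ(109) = 109 − 1 = 108 = 2^2 · 3^3.
Divisors of 108: 1, 2, 3, 4, 6, 9, 12, 18, 27, 36, 54, 108.
Evaluate successive powers at the divisors of 108:
36^1 ≡ 36 (mod 109)
36^2 ≡ 97 (mod 109)
36^3 ≡ 4 (mod 109)
36^4 ≡ 35 (mod 109)
36^6 ≡ 16 (mod 109)
36^9 ≡ 64 (mod 109)
36^12 ≡ 38 (mod 109)
36^18 ≡ 63 (mod 109)
36^27 ≡ 108 (mod 109)
36^36 ≡ 45 (mod 109)
36^54 ≡ 1 (mod 109) ✓
The smallest such exponent is 54, so the order of 36 is 54.

54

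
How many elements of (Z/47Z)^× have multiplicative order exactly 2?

1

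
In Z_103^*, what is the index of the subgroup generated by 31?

3

ord(31) | φ(103) = 103 − 1 = 102 = 2 · 3 · 17.
Divisors of 102: 1, 2, 3, 6, 17, 34, 51, 102.
Evaluate successive powers at the divisors of 102:
31^1 ≡ 31
31^2 ≡ 34
31^3 ≡ 24
31^6 ≡ 61
31^17 ≡ 102
31^34 ≡ 1
So ord_103(31) = 34, hence |⟨31⟩| = 34.
[(Z/103Z)^× : ⟨31⟩] = 102/34 = 3.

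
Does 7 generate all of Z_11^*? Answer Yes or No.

φ(11) = 11 − 1 = 10 = 2 · 5.
Test 7^(10/q) mod 11 for each prime factor q of 10:
7^5 ≡ 10 (mod 11)  [q = 2: ≢ 1 ✓]
7^2 ≡ 5 (mod 11)  [q = 5: ≢ 1 ✓]
Every test exponent gives a nontrivial residue, hence 7 generates the full group.

Yes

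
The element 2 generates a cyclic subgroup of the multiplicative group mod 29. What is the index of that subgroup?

1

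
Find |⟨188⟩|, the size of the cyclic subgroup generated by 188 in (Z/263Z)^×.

262

The order of 188 must divide φ(263) = 263 − 1 = 262 = 2 · 131.
Divisors of 262: 1, 2, 131, 262.
Check 188^d mod 263 for each divisor in increasing order:
188^1 ≡ 188
188^2 ≡ 102
188^131 ≡ 262
188^262 ≡ 1
So ord_263(188) = 262.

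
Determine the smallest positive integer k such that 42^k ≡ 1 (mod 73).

Since 42 ∈ (Z/73Z)^×, its order divides φ(73) = 73 − 1 = 72 = 2^3 · 3^2.
Divisors of 72: 1, 2, 3, 4, 6, 8, 9, 12, 18, 24, 36, 72.
Compute 42^d (mod 73) for the divisors d until we hit 1:
42^1 ≡ 42 (mod 73)
42^2 ≡ 12 (mod 73)
42^3 ≡ 66 (mod 73)
42^4 ≡ 71 (mod 73)
42^6 ≡ 49 (mod 73)
42^8 ≡ 4 (mod 73)
42^9 ≡ 22 (mod 73)
42^12 ≡ 65 (mod 73)
42^18 ≡ 46 (mod 73)
42^24 ≡ 64 (mod 73)
42^36 ≡ 72 (mod 73)
42^72 ≡ 1 (mod 73) ✓
Therefore the multiplicative order of 42 modulo 73 is 72.

72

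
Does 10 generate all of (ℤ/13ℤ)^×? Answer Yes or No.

φ(13) = 13 − 1 = 12 = 2^2 · 3.
10 is a primitive root mod 13 iff 10^(φ(13)/q) ≢ 1 for every prime q | φ(13), i.e. q ∈ {2, 3}.
10^6 ≡ 1 (mod 13)  [q = 2: ≡ 1 ✗]
10^4 ≡ 3 (mod 13)  [q = 3: ≢ 1 ✓]
10^6 ≡ 1 shows ord(10) | 6, strictly less than φ(13); not a primitive root.

No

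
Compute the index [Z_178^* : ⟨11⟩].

4

Since 11 ∈ (Z/178Z)^×, its order divides φ(178) = φ(2)·φ(89) = 1·88 = 88 = 2^3 · 11.
Divisors of 88: 1, 2, 4, 8, 11, 22, 44, 88.
Test each divisor d:
11^1 ≡ 11
11^2 ≡ 121
11^4 ≡ 45
11^8 ≡ 67
11^11 ≡ 177
11^22 ≡ 1
So ord_178(11) = 22, hence |⟨11⟩| = 22.
Index = |(Z/178Z)^×| / |⟨11⟩| = 88 / 22 = 4.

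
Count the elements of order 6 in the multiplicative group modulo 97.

φ(97) = 97 − 1 = 96 = 2^5 · 3.
(Z/97Z)^× is cyclic (|G| = 96); a cyclic group of order m has exactly φ(d) elements of each order d | m, and none otherwise.
6 = 2 · 3 divides 96, and φ(6) = 2.

2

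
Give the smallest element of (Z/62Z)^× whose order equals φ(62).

φ(62) = φ(2)·φ(31) = 1·30 = 30 = 2 · 3 · 5.
g is a primitive root iff g^(30/q) ≢ 1 (mod 62) for each prime q ∈ {2, 3, 5}.
g = 2: gcd(2, 62) = 2 > 1, not a unit — skip.
g = 3: 3^15 ≡ 61; 3^10 ≡ 25; 3^6 ≡ 47 — none is 1, so 3 is a primitive root.
Hence the least primitive root of 62 is 3.

3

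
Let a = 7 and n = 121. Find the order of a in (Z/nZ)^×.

The order of 7 must divide φ(121) = φ(11^2) = 11·(11−1) = 110 = 2 · 5 · 11.
Divisors of 110: 1, 2, 5, 10, 11, 22, 55, 110.
Check 7^d mod 121 for each divisor in increasing order:
7^1 ≡ 7 (mod 121)
7^2 ≡ 49 (mod 121)
7^5 ≡ 109 (mod 121)
7^10 ≡ 23 (mod 121)
7^11 ≡ 40 (mod 121)
7^22 ≡ 27 (mod 121)
7^55 ≡ 120 (mod 121)
7^110 ≡ 1 (mod 121) ✓
Hence ord(7) = 110.

110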